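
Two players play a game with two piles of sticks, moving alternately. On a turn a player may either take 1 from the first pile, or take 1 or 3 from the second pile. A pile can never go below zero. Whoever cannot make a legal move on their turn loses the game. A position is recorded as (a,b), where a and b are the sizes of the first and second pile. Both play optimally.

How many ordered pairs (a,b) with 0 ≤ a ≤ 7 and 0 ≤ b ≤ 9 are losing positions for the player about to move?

Build the W/L table. Terminal = L. A non-terminal position is W if it has a move to some L; otherwise it is L.
Every move lowers a or b (never raises either), so fill the grid row by row in increasing a, and left to right within a row: each cell's successors are then already labelled.
      b=0  b=1  b=2  b=3  b=4  b=5  b=6  b=7  b=8  b=9
a=0:    L    W    L    W    L    W    L    W    L    W
a=1:    W    L    W    L    W    L    W    L    W    L
a=2:    L    W    L    W    L    W    L    W    L    W
a=3:    W    L    W    L    W    L    W    L    W    L
a=4:    L    W    L    W    L    W    L    W    L    W
a=5:    W    L    W    L    W    L    W    L    W    L
a=6:    L    W    L    W    L    W    L    W    L    W
a=7:    W    L    W    L    W    L    W    L    W    L
Cells with no legal move (terminal, hence L): (0,0).
The remaining L cells, each justified by listing all of its moves:
(0,2): only reaches (0,1)(W), which is W → L
(0,4): only reaches (0,3)(W), (0,1)(W), all W → L
(0,6): only reaches (0,5)(W), (0,3)(W), all W → L
(0,8): only reaches (0,7)(W), (0,5)(W), all W → L
(1,1): only reaches (0,1)(W), (1,0)(W), all W → L
(1,3): only reaches (0,3)(W), (1,2)(W), (1,0)(W), all W → L
(1,5): only reaches (0,5)(W), (1,4)(W), (1,2)(W), all W → L
(1,7): only reaches (0,7)(W), (1,6)(W), (1,4)(W), all W → L
(1,9): only reaches (0,9)(W), (1,8)(W), (1,6)(W), all W → L
(2,0): only reaches (1,0)(W), which is W → L
(2,2): only reaches (1,2)(W), (2,1)(W), all W → L
(2,4): only reaches (1,4)(W), (2,3)(W), (2,1)(W), all W → L
(2,6): only reaches (1,6)(W), (2,5)(W), (2,3)(W), all W → L
(2,8): only reaches (1,8)(W), (2,7)(W), (2,5)(W), all W → L
(3,1): only reaches (2,1)(W), (3,0)(W), all W → L
(3,3): only reaches (2,3)(W), (3,2)(W), (3,0)(W), all W → L
(3,5): only reaches (2,5)(W), (3,4)(W), (3,2)(W), all W → L
(3,7): only reaches (2,7)(W), (3,6)(W), (3,4)(W), all W → L
(3,9): only reaches (2,9)(W), (3,8)(W), (3,6)(W), all W → L
(4,0): only reaches (3,0)(W), which is W → L
(4,2): only reaches (3,2)(W), (4,1)(W), all W → L
(4,4): only reaches (3,4)(W), (4,3)(W), (4,1)(W), all W → L
(4,6): only reaches (3,6)(W), (4,5)(W), (4,3)(W), all W → L
(4,8): only reaches (3,8)(W), (4,7)(W), (4,5)(W), all W → L
(5,1): only reaches (4,1)(W), (5,0)(W), all W → L
(5,3): only reaches (4,3)(W), (5,2)(W), (5,0)(W), all W → L
(5,5): only reaches (4,5)(W), (5,4)(W), (5,2)(W), all W → L
(5,7): only reaches (4,7)(W), (5,6)(W), (5,4)(W), all W → L
(5,9): only reaches (4,9)(W), (5,8)(W), (5,6)(W), all W → L
(6,0): only reaches (5,0)(W), which is W → L
(6,2): only reaches (5,2)(W), (6,1)(W), all W → L
(6,4): only reaches (5,4)(W), (6,3)(W), (6,1)(W), all W → L
(6,6): only reaches (5,6)(W), (6,5)(W), (6,3)(W), all W → L
(6,8): only reaches (5,8)(W), (6,7)(W), (6,5)(W), all W → L
(7,1): only reaches (6,1)(W), (7,0)(W), all W → L
(7,3): only reaches (6,3)(W), (7,2)(W), (7,0)(W), all W → L
(7,5): only reaches (6,5)(W), (7,4)(W), (7,2)(W), all W → L
(7,7): only reaches (6,7)(W), (7,6)(W), (7,4)(W), all W → L
(7,9): only reaches (6,9)(W), (7,8)(W), (7,6)(W), all W → L
Every other cell has at least one move into one of the L cells above, so it is W.
L cells per row: a=0: 5, a=1: 5, a=2: 5, a=3: 5, a=4: 5, a=5: 5, a=6: 5, a=7: 5; total 40.

40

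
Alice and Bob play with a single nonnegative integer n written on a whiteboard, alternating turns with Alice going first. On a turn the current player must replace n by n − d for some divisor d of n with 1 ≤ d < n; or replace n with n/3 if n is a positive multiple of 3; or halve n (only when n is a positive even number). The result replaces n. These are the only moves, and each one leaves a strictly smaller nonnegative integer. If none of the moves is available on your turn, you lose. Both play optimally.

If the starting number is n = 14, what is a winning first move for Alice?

Work bottom-up. With no move the player to move loses. Otherwise the position is W if at least one move leads to an L position for the opponent, and L if every move leads to a W.
n=0: no move → L
n=1: no move → L
n=2: can move to 1, which is L ⇒ W
n=3: can move to 1, which is L ⇒ W
n=4: moves to 2(W), 3(W); every one is W ⇒ L
n=5: can move to 4, which is L ⇒ W
n=6: can move to 4, which is L ⇒ W
n=7: the only move is to 6(W), a W ⇒ L
n=8: can move to 4, which is L ⇒ W
n=9: moves to 3(W), 6(W), 8(W); every one is W ⇒ L
n=10: can move to 9, which is L ⇒ W
n=11: the only move is to 10(W), a W ⇒ L
n=12: can move to 4, which is L ⇒ W
n=13: the only move is to 12(W), a W ⇒ L
n=14: can move to 7, which is L ⇒ W
From 14, the L positions reachable in one move are: 7, 13. Any move reaching one of these is winning.

Move to 7.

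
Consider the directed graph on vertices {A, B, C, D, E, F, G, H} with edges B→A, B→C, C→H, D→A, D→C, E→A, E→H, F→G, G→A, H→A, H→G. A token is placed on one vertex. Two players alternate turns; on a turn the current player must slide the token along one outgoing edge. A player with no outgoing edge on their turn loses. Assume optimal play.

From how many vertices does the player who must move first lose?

Label each position W (a win for the player to move) or L (a loss). A position with no legal move is L; any other position is W exactly when some move reaches an L, and L when every move reaches a W.
Every edge goes from a vertex to one that appears earlier in the order A, G, H, C, E, D, B, F, so processing vertices in that order labels each vertex after all of its successors.
A: no outgoing edge → L
G: →A(L), so W
H: →A(L), so W
C: →H(W) only, which is W, so L
E: →A(L), so W
D: →C(L), so W
B: →C(L), so W
F: →G(W) only, which is W, so L
The L vertices are A, C, F; that is 3 in all.

3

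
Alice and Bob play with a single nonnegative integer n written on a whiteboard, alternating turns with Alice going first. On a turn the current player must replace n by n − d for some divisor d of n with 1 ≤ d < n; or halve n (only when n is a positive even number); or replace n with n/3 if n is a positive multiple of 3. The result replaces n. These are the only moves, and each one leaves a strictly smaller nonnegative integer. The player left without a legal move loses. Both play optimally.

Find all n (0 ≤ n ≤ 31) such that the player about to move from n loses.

0, 1, 4, 7, 9, 11, 13, 15, 17, 19, 23, 25, 28, 31

Positions with no move are L. A position that does have a move is losing for the player to move precisely when every available move leads to a winning position for the opponent. Fill in the labels:
n=0: no move → L
n=1: no move → L
n=2: reaches L-position 1 → W
n=3: reaches L-position 1 → W
n=4: only reaches 2(W), 3(W), all W → L
n=5: reaches L-position 4 → W
n=6: reaches L-position 4 → W
n=7: only reaches 6(W), which is W → L
n=8: reaches L-position 4 → W
n=9: only reaches 3(W), 6(W), 8(W), all W → L
n=10: reaches L-position 9 → W
n=11: only reaches 10(W), which is W → L
n=12: reaches L-position 4 → W
n=13: only reaches 12(W), which is W → L
n=14: reaches L-position 7 → W
n=15: only reaches 5(W), 10(W), 12(W), 14(W), all W → L
n=16: reaches L-position 15 → W
n=17: only reaches 16(W), which is W → L
n=18: reaches L-position 9 → W
n=19: only reaches 18(W), which is W → L
n=20: reaches L-position 15 → W
n=21: reaches L-position 7 → W
n=22: reaches L-position 11 → W
n=23: only reaches 22(W), which is W → L
n=24: reaches L-position 23 → W
n=25: only reaches 20(W), 24(W), all W → L
n=26: reaches L-position 13 → W
n=27: reaches L-position 9 → W
n=28: only reaches 14(W), 21(W), 24(W), 26(W), 27(W), all W → L
n=29: reaches L-position 28 → W
n=30: reaches L-position 15 → W
n=31: only reaches 30(W), which is W → L
Reading off the rows marked L gives the requested list; there are 14 such values of n.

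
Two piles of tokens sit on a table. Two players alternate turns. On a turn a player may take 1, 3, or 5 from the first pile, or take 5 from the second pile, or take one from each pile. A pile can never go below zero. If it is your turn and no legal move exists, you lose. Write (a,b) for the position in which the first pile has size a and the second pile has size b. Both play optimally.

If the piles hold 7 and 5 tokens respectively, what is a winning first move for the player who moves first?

Move to (6,4).

Compute win/loss labels from the base case upward. A position with no move is L. Any other position is W if it can reach an L in one move, else L.
No move ever increases a pile, so every position that can arise here has a ≤ 7 and b ≤ 5; it is enough to label the cells with 0 ≤ a ≤ 7 and 0 ≤ b ≤ 5.
Every move lowers a or b (never raises either), so fill the grid row by row in increasing a, and left to right within a row: each cell's successors are then already labelled.
      b=0  b=1  b=2  b=3  b=4  b=5
a=0:    L    L    L    L    L    W
a=1:    W    W    W    W    W    W
a=2:    L    L    L    L    L    W
a=3:    W    W    W    W    W    W
a=4:    L    L    L    L    L    W
a=5:    W    W    W    W    W    W
a=6:    L    L    L    L    L    W
a=7:    W    W    W    W    W    W
Cells with no legal move (terminal, hence L): (0,0), (0,1), (0,2), (0,3), (0,4).
The remaining L cells, each justified by listing all of its moves:
(2,0): the only move is to (1,0)(W), a W ⇒ L
(2,1): moves to (1,1)(W), (1,0)(W); every one is W ⇒ L
(2,2): moves to (1,2)(W), (1,1)(W); every one is W ⇒ L
(2,3): moves to (1,3)(W), (1,2)(W); every one is W ⇒ L
(2,4): moves to (1,4)(W), (1,3)(W); every one is W ⇒ L
(4,0): moves to (3,0)(W), (1,0)(W); every one is W ⇒ L
(4,1): moves to (3,1)(W), (1,1)(W), (3,0)(W); every one is W ⇒ L
(4,2): moves to (3,2)(W), (1,2)(W), (3,1)(W); every one is W ⇒ L
(4,3): moves to (3,3)(W), (1,3)(W), (3,2)(W); every one is W ⇒ L
(4,4): moves to (3,4)(W), (1,4)(W), (3,3)(W); every one is W ⇒ L
(6,0): moves to (5,0)(W), (3,0)(W), (1,0)(W); every one is W ⇒ L
(6,1): moves to (5,1)(W), (3,1)(W), (1,1)(W), (5,0)(W); every one is W ⇒ L
(6,2): moves to (5,2)(W), (3,2)(W), (1,2)(W), (5,1)(W); every one is W ⇒ L
(6,3): moves to (5,3)(W), (3,3)(W), (1,3)(W), (5,2)(W); every one is W ⇒ L
(6,4): moves to (5,4)(W), (3,4)(W), (1,4)(W), (5,3)(W); every one is W ⇒ L
Every other cell has at least one move into one of the L cells above, so it is W.
From (7,5), the L positions reachable in one move are: (6,4).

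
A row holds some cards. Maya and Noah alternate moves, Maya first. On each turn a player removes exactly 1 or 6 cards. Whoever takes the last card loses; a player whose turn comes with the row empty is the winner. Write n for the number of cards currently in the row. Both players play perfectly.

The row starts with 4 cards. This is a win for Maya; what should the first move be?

Classify positions by backward induction: terminal positions (no move available) are W. From any other position, the mover wins iff some move reaches an L.
n=0: no move; the opponent has just taken the last card and therefore loses → W
n=1: the only move is to 0(W), a W ⇒ L
n=2: can move to 1, which is L ⇒ W
n=3: the only move is to 2(W), a W ⇒ L
n=4: can move to 3, which is L ⇒ W
From 4, the L positions reachable in one move are: 3.

Remove 1, leaving 3.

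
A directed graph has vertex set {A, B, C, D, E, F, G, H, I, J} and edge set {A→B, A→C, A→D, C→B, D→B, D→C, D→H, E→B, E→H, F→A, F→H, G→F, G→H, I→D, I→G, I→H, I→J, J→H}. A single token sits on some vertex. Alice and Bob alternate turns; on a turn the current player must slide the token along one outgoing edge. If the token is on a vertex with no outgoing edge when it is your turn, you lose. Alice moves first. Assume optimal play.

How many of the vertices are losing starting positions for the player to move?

2

Compute win/loss labels from the base case upward. A position with no move is L. Any other position is W if it can reach an L in one move, else L.
Every edge goes from a vertex to one that appears earlier in the order B, H, E, C, D, A, F, G, J, I, so processing vertices in that order labels each vertex after all of its successors.
B: no outgoing edge → L
H: no outgoing edge → L
E: W (go to H, an L position)
C: W (go to B, an L position)
D: W (go to H, an L position)
A: W (go to B, an L position)
F: W (go to H, an L position)
G: W (go to H, an L position)
J: W (go to H, an L position)
I: W (go to H, an L position)
The L vertices are B, H; that is 2 in all.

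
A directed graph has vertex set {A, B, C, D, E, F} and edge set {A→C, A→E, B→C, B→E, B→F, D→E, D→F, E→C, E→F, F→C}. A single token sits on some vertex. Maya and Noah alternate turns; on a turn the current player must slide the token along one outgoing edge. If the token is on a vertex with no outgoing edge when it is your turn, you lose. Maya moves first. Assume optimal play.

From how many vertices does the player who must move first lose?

Build the W/L table. Terminal = L. A non-terminal position is W if it has a move to some L; otherwise it is L.
Every edge goes from a vertex to one that appears earlier in the order C, F, E, B, A, D, so processing vertices in that order labels each vertex after all of its successors.
C: no outgoing edge → L
F: can move to C, which is L ⇒ W
E: can move to C, which is L ⇒ W
B: can move to C, which is L ⇒ W
A: can move to C, which is L ⇒ W
D: moves to E(W), F(W); every one is W ⇒ L
The L vertices are C, D; that is 2 in all.

2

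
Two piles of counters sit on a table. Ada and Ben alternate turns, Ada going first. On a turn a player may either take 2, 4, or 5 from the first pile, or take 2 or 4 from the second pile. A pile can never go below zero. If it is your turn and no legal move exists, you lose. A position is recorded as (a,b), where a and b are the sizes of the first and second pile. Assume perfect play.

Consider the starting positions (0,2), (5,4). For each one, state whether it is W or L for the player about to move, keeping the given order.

(0,2): W, (5,4): L

Compute win/loss labels from the base case upward. A position with no move is L. Any other position is W if it can reach an L in one move, else L.
No move ever increases a pile, so every position that can arise here has a ≤ 5 and b ≤ 4; it is enough to label the cells with 0 ≤ a ≤ 5 and 0 ≤ b ≤ 4.
Every move lowers a or b (never raises either), so fill the grid row by row in increasing a, and left to right within a row: each cell's successors are then already labelled.
      b=0  b=1  b=2  b=3  b=4
a=0:    L    L    W    W    W
a=1:    L    L    W    W    W
a=2:    W    W    L    L    W
a=3:    W    W    L    L    W
a=4:    W    W    W    W    L
a=5:    W    W    W    W    L
Cells with no legal move (terminal, hence L): (0,0), (0,1), (1,0), (1,1).
The remaining L cells, each justified by listing all of its moves:
(2,2): →(0,2)(W), (2,0)(W) — all W, so L
(2,3): →(0,3)(W), (2,1)(W) — all W, so L
(3,2): →(1,2)(W), (3,0)(W) — all W, so L
(3,3): →(1,3)(W), (3,1)(W) — all W, so L
(4,4): →(2,4)(W), (0,4)(W), (4,2)(W), (4,0)(W) — all W, so L
(5,4): →(3,4)(W), (1,4)(W), (0,4)(W), (5,2)(W), (5,0)(W) — all W, so L
Every other cell has at least one move into one of the L cells above, so it is W.
(0,2): the move to (0,0) reaches an L cell, so W
(5,4): one of the L cells justified above, so L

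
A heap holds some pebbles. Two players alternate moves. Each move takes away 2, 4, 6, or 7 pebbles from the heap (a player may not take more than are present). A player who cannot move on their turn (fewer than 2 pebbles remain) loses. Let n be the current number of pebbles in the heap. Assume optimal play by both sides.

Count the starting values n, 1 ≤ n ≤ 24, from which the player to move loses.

Compute win/loss labels from the base case upward. A position with no move is L. Any other position is W if it can reach an L in one move, else L.
n=0: no move → L
n=1: no move → L
n=2: →0(L), so W
n=3: →1(L), so W
n=4: →0(L), so W
n=5: →1(L), so W
n=6: →0(L), so W
n=7: →1(L), so W
n=8: →1(L), so W
n=9: →7(W), 5(W), 3(W), 2(W) — all W, so L
n=10: →8(W), 6(W), 4(W), 3(W) — all W, so L
n=11: →9(L), so W
n=12: →10(L), so W
n=13: →9(L), so W
n=14: →10(L), so W
n=15: →9(L), so W
n=16: →10(L), so W
n=17: →10(L), so W
n=18: →16(W), 14(W), 12(W), 11(W) — all W, so L
n=19: →17(W), 15(W), 13(W), 12(W) — all W, so L
n=20: →18(L), so W
n=21: →19(L), so W
n=22: →18(L), so W
n=23: →19(L), so W
n=24: →18(L), so W
L entries with 1 ≤ n ≤ 24 (n=0 is outside the asked range and is not counted): n = 1, 9, 10, 18, 19; that makes 5.

5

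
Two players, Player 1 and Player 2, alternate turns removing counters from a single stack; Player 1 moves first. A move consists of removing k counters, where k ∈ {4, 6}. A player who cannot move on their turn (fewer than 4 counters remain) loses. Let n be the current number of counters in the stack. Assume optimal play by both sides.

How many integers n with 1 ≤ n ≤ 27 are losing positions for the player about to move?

11

Label each position W (a win for the player to move) or L (a loss). A position with no legal move is L; any other position is W exactly when some move reaches an L, and L when every move reaches a W.
n=0: no move → L
n=1: no move → L
n=2: no move → L
n=3: no move → L
n=4: →0(L), so W
n=5: →1(L), so W
n=6: →2(L), so W
n=7: →3(L), so W
n=8: →2(L), so W
n=9: →3(L), so W
n=10: →6(W), 4(W) — all W, so L
n=11: →7(W), 5(W) — all W, so L
n=12: →8(W), 6(W) — all W, so L
n=13: →9(W), 7(W) — all W, so L
n=14: →10(L), so W
n=15: →11(L), so W
n=16: →12(L), so W
n=17: →13(L), so W
n=18: →12(L), so W
n=19: →13(L), so W
n=20: →16(W), 14(W) — all W, so L
n=21: →17(W), 15(W) — all W, so L
n=22: →18(W), 16(W) — all W, so L
n=23: →19(W), 17(W) — all W, so L
n=24: →20(L), so W
n=25: →21(L), so W
n=26: →22(L), so W
n=27: →23(L), so W
L entries with 1 ≤ n ≤ 27 (n=0 is outside the asked range and is not counted): n = 1, 2, 3, 10, 11, 12, 13, 20, 21, 22, 23; that makes 11.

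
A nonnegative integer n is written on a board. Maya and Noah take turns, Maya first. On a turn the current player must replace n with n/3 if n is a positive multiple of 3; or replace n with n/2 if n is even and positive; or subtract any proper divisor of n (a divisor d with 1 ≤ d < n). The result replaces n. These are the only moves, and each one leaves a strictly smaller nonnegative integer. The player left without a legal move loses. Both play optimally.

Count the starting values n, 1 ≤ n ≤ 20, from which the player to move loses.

Classify positions by backward induction: terminal positions (no move available) are L. From any other position, the mover wins iff some move reaches an L.
n=0: no move → L
n=1: no move → L
n=2: W (go to 1, an L position)
n=3: W (go to 1, an L position)
n=4: L (options 2(W), 3(W) are all W)
n=5: W (go to 4, an L position)
n=6: W (go to 4, an L position)
n=7: L (sole option 6(W) is W)
n=8: W (go to 4, an L position)
n=9: L (options 3(W), 6(W), 8(W) are all W)
n=10: W (go to 9, an L position)
n=11: L (sole option 10(W) is W)
n=12: W (go to 4, an L position)
n=13: L (sole option 12(W) is W)
n=14: W (go to 7, an L position)
n=15: L (options 5(W), 10(W), 12(W), 14(W) are all W)
n=16: W (go to 15, an L position)
n=17: L (sole option 16(W) is W)
n=18: W (go to 9, an L position)
n=19: L (sole option 18(W) is W)
n=20: W (go to 15, an L position)
L entries with 1 ≤ n ≤ 20 (n=0 is outside the asked range and is not counted): n = 1, 4, 7, 9, 11, 13, 15, 17, 19; that makes 9.

9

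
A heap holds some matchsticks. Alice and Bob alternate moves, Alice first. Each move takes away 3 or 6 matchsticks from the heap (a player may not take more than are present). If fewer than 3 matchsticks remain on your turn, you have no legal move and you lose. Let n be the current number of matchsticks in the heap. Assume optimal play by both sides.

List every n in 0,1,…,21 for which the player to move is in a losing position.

Build the W/L table. Terminal = L. A non-terminal position is W if it has a move to some L; otherwise it is L.
n=0: no move → L
n=1: no move → L
n=2: no move → L
n=3: →0(L), so W
n=4: →1(L), so W
n=5: →2(L), so W
n=6: →0(L), so W
n=7: →1(L), so W
n=8: →2(L), so W
n=9: →6(W), 3(W) — all W, so L
n=10: →7(W), 4(W) — all W, so L
n=11: →8(W), 5(W) — all W, so L
n=12: →9(L), so W
n=13: →10(L), so W
n=14: →11(L), so W
n=15: →9(L), so W
n=16: →10(L), so W
n=17: →11(L), so W
n=18: →15(W), 12(W) — all W, so L
n=19: →16(W), 13(W) — all W, so L
n=20: →17(W), 14(W) — all W, so L
n=21: →18(L), so W
The losing starting values of n are exactly the entries labelled L in this table (9 of them).

0, 1, 2, 9, 10, 11, 18, 19, 20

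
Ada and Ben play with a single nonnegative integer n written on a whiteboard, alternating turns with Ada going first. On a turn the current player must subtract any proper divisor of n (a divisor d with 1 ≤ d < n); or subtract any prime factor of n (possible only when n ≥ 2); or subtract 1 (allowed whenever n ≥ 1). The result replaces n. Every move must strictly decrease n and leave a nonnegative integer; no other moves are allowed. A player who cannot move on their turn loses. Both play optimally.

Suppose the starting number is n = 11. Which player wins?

Ada wins.

Compute win/loss labels from the base case upward. A position with no move is L. Any other position is W if it can reach an L in one move, else L.
n=0: no move → L
n=1: can move to 0, which is L ⇒ W
n=2: can move to 0, which is L ⇒ W
n=3: can move to 0, which is L ⇒ W
n=4: moves to 2(W), 3(W); every one is W ⇒ L
n=5: can move to 0, which is L ⇒ W
n=6: can move to 4, which is L ⇒ W
n=7: can move to 0, which is L ⇒ W
n=8: can move to 4, which is L ⇒ W
n=9: moves to 6(W), 8(W); every one is W ⇒ L
n=10: can move to 9, which is L ⇒ W
n=11: can move to 0, which is L ⇒ W
The starting position 11 is W: Ada should move to 0, handing over an L position.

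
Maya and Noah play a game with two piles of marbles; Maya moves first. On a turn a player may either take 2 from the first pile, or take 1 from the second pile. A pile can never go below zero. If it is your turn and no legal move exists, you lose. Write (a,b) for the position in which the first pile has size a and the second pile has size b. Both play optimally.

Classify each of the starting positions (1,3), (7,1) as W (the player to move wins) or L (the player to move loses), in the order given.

(1,3): W, (7,1): L

Positions with no move are L. A position that does have a move is losing for the player to move precisely when every available move leads to a winning position for the opponent. Fill in the labels:
No move ever increases a pile, so every position that can arise here has a ≤ 7 and b ≤ 3; it is enough to label the cells with 0 ≤ a ≤ 7 and 0 ≤ b ≤ 3.
Every move lowers a or b (never raises either), so fill the grid row by row in increasing a, and left to right within a row: each cell's successors are then already labelled.
      b=0  b=1  b=2  b=3
a=0:    L    W    L    W
a=1:    L    W    L    W
a=2:    W    L    W    L
a=3:    W    L    W    L
a=4:    L    W    L    W
a=5:    L    W    L    W
a=6:    W    L    W    L
a=7:    W    L    W    L
Cells with no legal move (terminal, hence L): (0,0), (1,0).
The remaining L cells, each justified by listing all of its moves:
(0,2): the only move is to (0,1)(W), a W ⇒ L
(1,2): the only move is to (1,1)(W), a W ⇒ L
(2,1): moves to (0,1)(W), (2,0)(W); every one is W ⇒ L
(2,3): moves to (0,3)(W), (2,2)(W); every one is W ⇒ L
(3,1): moves to (1,1)(W), (3,0)(W); every one is W ⇒ L
(3,3): moves to (1,3)(W), (3,2)(W); every one is W ⇒ L
(4,0): the only move is to (2,0)(W), a W ⇒ L
(4,2): moves to (2,2)(W), (4,1)(W); every one is W ⇒ L
(5,0): the only move is to (3,0)(W), a W ⇒ L
(5,2): moves to (3,2)(W), (5,1)(W); every one is W ⇒ L
(6,1): moves to (4,1)(W), (6,0)(W); every one is W ⇒ L
(6,3): moves to (4,3)(W), (6,2)(W); every one is W ⇒ L
(7,1): moves to (5,1)(W), (7,0)(W); every one is W ⇒ L
(7,3): moves to (5,3)(W), (7,2)(W); every one is W ⇒ L
Every other cell has at least one move into one of the L cells above, so it is W.
(1,3): the move to (1,2) reaches an L cell, so W
(7,1): one of the L cells justified above, so L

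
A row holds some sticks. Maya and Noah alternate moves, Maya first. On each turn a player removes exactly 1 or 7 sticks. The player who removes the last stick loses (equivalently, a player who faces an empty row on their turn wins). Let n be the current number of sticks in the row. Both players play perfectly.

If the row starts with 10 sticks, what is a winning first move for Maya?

Positions with no move are W. A position that does have a move is losing for the player to move precisely when every available move leads to a winning position for the opponent. Fill in the labels:
n=0: no move; the opponent has just taken the last stick and therefore loses → W
n=1: →0(W) only, which is W, so L
n=2: →1(L), so W
n=3: →2(W) only, which is W, so L
n=4: →3(L), so W
n=5: →4(W) only, which is W, so L
n=6: →5(L), so W
n=7: →6(W), 0(W) — all W, so L
n=8: →7(L), so W
n=9: →8(W), 2(W) — all W, so L
n=10: →9(L), so W
From 10, the L positions reachable in one move are: 9, 3. Any move reaching one of these is winning.

Remove 1, leaving 9.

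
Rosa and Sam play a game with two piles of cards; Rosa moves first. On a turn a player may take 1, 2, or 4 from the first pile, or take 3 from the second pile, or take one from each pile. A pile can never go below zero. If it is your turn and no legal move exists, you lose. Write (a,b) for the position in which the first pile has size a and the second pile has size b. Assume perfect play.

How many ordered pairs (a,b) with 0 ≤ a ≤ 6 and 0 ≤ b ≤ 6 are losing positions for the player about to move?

18

Classify positions by backward induction: terminal positions (no move available) are L. From any other position, the mover wins iff some move reaches an L.
Every move lowers a or b (never raises either), so fill the grid row by row in increasing a, and left to right within a row: each cell's successors are then already labelled.
      b=0  b=1  b=2  b=3  b=4  b=5  b=6
a=0:    L    L    L    W    W    W    L
a=1:    W    W    W    W    L    L    W
a=2:    W    W    W    L    W    W    W
a=3:    L    L    L    W    W    W    L
a=4:    W    W    W    W    L    L    W
a=5:    W    W    W    L    W    W    W
a=6:    L    L    L    W    W    W    L
Cells with no legal move (terminal, hence L): (0,0), (0,1), (0,2).
The remaining L cells, each justified by listing all of its moves:
(0,6): the only move is to (0,3)(W), a W ⇒ L
(1,4): moves to (0,4)(W), (1,1)(W), (0,3)(W); every one is W ⇒ L
(1,5): moves to (0,5)(W), (1,2)(W), (0,4)(W); every one is W ⇒ L
(2,3): moves to (1,3)(W), (0,3)(W), (2,0)(W), (1,2)(W); every one is W ⇒ L
(3,0): moves to (2,0)(W), (1,0)(W); every one is W ⇒ L
(3,1): moves to (2,1)(W), (1,1)(W), (2,0)(W); every one is W ⇒ L
(3,2): moves to (2,2)(W), (1,2)(W), (2,1)(W); every one is W ⇒ L
(3,6): moves to (2,6)(W), (1,6)(W), (3,3)(W), (2,5)(W); every one is W ⇒ L
(4,4): moves to (3,4)(W), (2,4)(W), (0,4)(W), (4,1)(W), (3,3)(W); every one is W ⇒ L
(4,5): moves to (3,5)(W), (2,5)(W), (0,5)(W), (4,2)(W), (3,4)(W); every one is W ⇒ L
(5,3): moves to (4,3)(W), (3,3)(W), (1,3)(W), (5,0)(W), (4,2)(W); every one is W ⇒ L
(6,0): moves to (5,0)(W), (4,0)(W), (2,0)(W); every one is W ⇒ L
(6,1): moves to (5,1)(W), (4,1)(W), (2,1)(W), (5,0)(W); every one is W ⇒ L
(6,2): moves to (5,2)(W), (4,2)(W), (2,2)(W), (5,1)(W); every one is W ⇒ L
(6,6): moves to (5,6)(W), (4,6)(W), (2,6)(W), (6,3)(W), (5,5)(W); every one is W ⇒ L
Every other cell has at least one move into one of the L cells above, so it is W.
L cells per row: a=0: 4, a=1: 2, a=2: 1, a=3: 4, a=4: 2, a=5: 1, a=6: 4; total 18.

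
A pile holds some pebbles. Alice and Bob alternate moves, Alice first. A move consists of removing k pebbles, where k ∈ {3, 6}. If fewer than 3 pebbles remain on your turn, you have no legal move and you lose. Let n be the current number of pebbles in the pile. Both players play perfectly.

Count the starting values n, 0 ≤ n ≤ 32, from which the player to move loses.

Build the W/L table. Terminal = L. A non-terminal position is W if it has a move to some L; otherwise it is L.
n=0: no move → L
n=1: no move → L
n=2: no move → L
n=3: W (go to 0, an L position)
n=4: W (go to 1, an L position)
n=5: W (go to 2, an L position)
n=6: W (go to 0, an L position)
n=7: W (go to 1, an L position)
n=8: W (go to 2, an L position)
n=9: L (options 6(W), 3(W) are all W)
n=10: L (options 7(W), 4(W) are all W)
n=11: L (options 8(W), 5(W) are all W)
n=12: W (go to 9, an L position)
n=13: W (go to 10, an L position)
n=14: W (go to 11, an L position)
n=15: W (go to 9, an L position)
n=16: W (go to 10, an L position)
n=17: W (go to 11, an L position)
n=18: L (options 15(W), 12(W) are all W)
n=19: L (options 16(W), 13(W) are all W)
n=20: L (options 17(W), 14(W) are all W)
n=21: W (go to 18, an L position)
n=22: W (go to 19, an L position)
n=23: W (go to 20, an L position)
n=24: W (go to 18, an L position)
n=25: W (go to 19, an L position)
n=26: W (go to 20, an L position)
n=27: L (options 24(W), 21(W) are all W)
n=28: L (options 25(W), 22(W) are all W)
n=29: L (options 26(W), 23(W) are all W)
n=30: W (go to 27, an L position)
n=31: W (go to 28, an L position)
n=32: W (go to 29, an L position)
L entries with 0 ≤ n ≤ 32: n = 0, 1, 2, 9, 10, 11, 18, 19, 20, 27, 28, 29; that makes 12.

12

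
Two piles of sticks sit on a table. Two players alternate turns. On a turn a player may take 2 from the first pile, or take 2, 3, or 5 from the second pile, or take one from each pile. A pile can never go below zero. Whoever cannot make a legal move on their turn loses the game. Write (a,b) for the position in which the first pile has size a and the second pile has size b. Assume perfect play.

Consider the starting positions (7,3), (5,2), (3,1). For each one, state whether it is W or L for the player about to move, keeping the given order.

Use the standard recursion: the mover loses at a terminal position; elsewhere, the mover wins exactly when some move hands the opponent an L position.
No move ever increases a pile, so every position that can arise here has a ≤ 7 and b ≤ 3; it is enough to label the cells with 0 ≤ a ≤ 7 and 0 ≤ b ≤ 3.
Every move lowers a or b (never raises either), so fill the grid row by row in increasing a, and left to right within a row: each cell's successors are then already labelled.
      b=0  b=1  b=2  b=3
a=0:    L    L    W    W
a=1:    L    W    W    W
a=2:    W    W    L    L
a=3:    W    L    L    W
a=4:    L    L    W    W
a=5:    L    W    W    W
a=6:    W    W    L    L
a=7:    W    L    L    W
Cells with no legal move (terminal, hence L): (0,0), (0,1), (1,0).
The remaining L cells, each justified by listing all of its moves:
(2,2): moves to (0,2)(W), (2,0)(W), (1,1)(W); every one is W ⇒ L
(2,3): moves to (0,3)(W), (2,1)(W), (2,0)(W), (1,2)(W); every one is W ⇒ L
(3,1): moves to (1,1)(W), (2,0)(W); every one is W ⇒ L
(3,2): moves to (1,2)(W), (3,0)(W), (2,1)(W); every one is W ⇒ L
(4,0): the only move is to (2,0)(W), a W ⇒ L
(4,1): moves to (2,1)(W), (3,0)(W); every one is W ⇒ L
(5,0): the only move is to (3,0)(W), a W ⇒ L
(6,2): moves to (4,2)(W), (6,0)(W), (5,1)(W); every one is W ⇒ L
(6,3): moves to (4,3)(W), (6,1)(W), (6,0)(W), (5,2)(W); every one is W ⇒ L
(7,1): moves to (5,1)(W), (6,0)(W); every one is W ⇒ L
(7,2): moves to (5,2)(W), (7,0)(W), (6,1)(W); every one is W ⇒ L
Every other cell has at least one move into one of the L cells above, so it is W.
(7,3): the move to (7,1) reaches an L cell, so W
(5,2): the move to (3,2) reaches an L cell, so W
(3,1): one of the L cells justified above, so L

(7,3): W, (5,2): W, (3,1): L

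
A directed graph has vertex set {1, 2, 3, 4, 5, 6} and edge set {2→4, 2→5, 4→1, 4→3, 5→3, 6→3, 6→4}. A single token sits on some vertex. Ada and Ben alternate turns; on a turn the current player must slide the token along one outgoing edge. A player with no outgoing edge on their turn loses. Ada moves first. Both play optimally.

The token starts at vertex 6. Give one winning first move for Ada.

Work bottom-up. With no move the player to move loses. Otherwise the position is W if at least one move leads to an L position for the opponent, and L if every move leads to a W.
Every edge goes from a vertex to one that appears earlier in the order 1, 3, 4, 6, 5, 2, so processing vertices in that order labels each vertex after all of its successors.
1: no outgoing edge → L
3: no outgoing edge → L
4: reaches L-position 3 → W
6: reaches L-position 3 → W
5: reaches L-position 3 → W
2: only reaches 5(W), 4(W), all W → L
From 6, the L positions reachable in one move are: 3.

Move to 3.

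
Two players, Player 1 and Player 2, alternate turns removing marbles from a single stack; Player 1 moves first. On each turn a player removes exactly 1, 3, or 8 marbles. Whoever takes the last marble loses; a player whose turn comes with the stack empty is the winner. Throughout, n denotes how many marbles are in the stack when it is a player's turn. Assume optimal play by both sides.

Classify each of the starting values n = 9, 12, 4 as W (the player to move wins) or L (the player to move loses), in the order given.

Classify positions by backward induction: terminal positions (no move available) are W. From any other position, the mover wins iff some move reaches an L.
n=0: no move; the opponent has just taken the last marble and therefore loses → W
n=1: →0(W) only, which is W, so L
n=2: →1(L), so W
n=3: →2(W), 0(W) — all W, so L
n=4: →3(L), so W
n=5: →4(W), 2(W) — all W, so L
n=6: →5(L), so W
n=7: →6(W), 4(W) — all W, so L
n=8: →7(L), so W
n=9: →1(L), so W
n=10: →7(L), so W
n=11: →3(L), so W
n=12: →11(W), 9(W), 4(W) — all W, so L

9: W, 12: L, 4: W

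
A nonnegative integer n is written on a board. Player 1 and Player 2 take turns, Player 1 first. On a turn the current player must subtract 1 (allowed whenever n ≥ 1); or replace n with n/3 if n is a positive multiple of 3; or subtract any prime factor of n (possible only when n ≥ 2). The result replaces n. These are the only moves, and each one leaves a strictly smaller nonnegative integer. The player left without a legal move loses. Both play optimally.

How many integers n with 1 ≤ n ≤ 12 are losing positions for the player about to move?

2

Build the W/L table. Terminal = L. A non-terminal position is W if it has a move to some L; otherwise it is L.
n=0: no move → L
n=1: can move to 0, which is L ⇒ W
n=2: can move to 0, which is L ⇒ W
n=3: can move to 0, which is L ⇒ W
n=4: moves to 2(W), 3(W); every one is W ⇒ L
n=5: can move to 0, which is L ⇒ W
n=6: can move to 4, which is L ⇒ W
n=7: can move to 0, which is L ⇒ W
n=8: moves to 6(W), 7(W); every one is W ⇒ L
n=9: can move to 8, which is L ⇒ W
n=10: can move to 8, which is L ⇒ W
n=11: can move to 0, which is L ⇒ W
n=12: can move to 4, which is L ⇒ W
L entries with 1 ≤ n ≤ 12 (n=0 is outside the asked range and is not counted): n = 4, 8; that makes 2.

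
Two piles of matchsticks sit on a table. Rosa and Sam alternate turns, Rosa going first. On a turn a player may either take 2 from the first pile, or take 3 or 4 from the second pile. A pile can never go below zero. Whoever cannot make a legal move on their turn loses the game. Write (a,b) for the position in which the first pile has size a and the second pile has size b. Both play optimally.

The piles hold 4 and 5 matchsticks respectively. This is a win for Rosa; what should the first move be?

Move to (2,5).

Label each position W (a win for the player to move) or L (a loss). A position with no legal move is L; any other position is W exactly when some move reaches an L, and L when every move reaches a W.
No move ever increases a pile, so every position that can arise here has a ≤ 4 and b ≤ 5; it is enough to label the cells with 0 ≤ a ≤ 4 and 0 ≤ b ≤ 5.
Every move lowers a or b (never raises either), so fill the grid row by row in increasing a, and left to right within a row: each cell's successors are then already labelled.
      b=0  b=1  b=2  b=3  b=4  b=5
a=0:    L    L    L    W    W    W
a=1:    L    L    L    W    W    W
a=2:    W    W    W    L    L    L
a=3:    W    W    W    L    L    L
a=4:    L    L    L    W    W    W
Cells with no legal move (terminal, hence L): (0,0), (0,1), (0,2), (1,0), (1,1), (1,2).
The remaining L cells, each justified by listing all of its moves:
(2,3): only reaches (0,3)(W), (2,0)(W), all W → L
(2,4): only reaches (0,4)(W), (2,1)(W), (2,0)(W), all W → L
(2,5): only reaches (0,5)(W), (2,2)(W), (2,1)(W), all W → L
(3,3): only reaches (1,3)(W), (3,0)(W), all W → L
(3,4): only reaches (1,4)(W), (3,1)(W), (3,0)(W), all W → L
(3,5): only reaches (1,5)(W), (3,2)(W), (3,1)(W), all W → L
(4,0): only reaches (2,0)(W), which is W → L
(4,1): only reaches (2,1)(W), which is W → L
(4,2): only reaches (2,2)(W), which is W → L
Every other cell has at least one move into one of the L cells above, so it is W.
From (4,5), the L positions reachable in one move are: (2,5), (4,2), (4,1). Any move reaching one of these is winning.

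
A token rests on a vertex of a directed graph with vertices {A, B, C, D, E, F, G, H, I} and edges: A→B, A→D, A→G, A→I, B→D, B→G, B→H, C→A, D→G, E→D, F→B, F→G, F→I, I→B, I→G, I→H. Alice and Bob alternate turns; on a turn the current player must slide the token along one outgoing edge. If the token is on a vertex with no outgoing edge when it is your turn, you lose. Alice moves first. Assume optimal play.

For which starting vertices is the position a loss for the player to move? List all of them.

C, E, G, H

Positions with no move are L. A position that does have a move is losing for the player to move precisely when every available move leads to a winning position for the opponent. Fill in the labels:
Every edge goes from a vertex to one that appears earlier in the order G, H, D, B, E, I, A, F, C, so processing vertices in that order labels each vertex after all of its successors.
G: no outgoing edge → L
H: no outgoing edge → L
D: can move to G, which is L ⇒ W
B: can move to H, which is L ⇒ W
E: the only move is to D(W), a W ⇒ L
I: can move to H, which is L ⇒ W
A: can move to G, which is L ⇒ W
F: can move to G, which is L ⇒ W
C: the only move is to A(W), a W ⇒ L
Reading off the rows marked L gives the requested list; there are 4 such vertices.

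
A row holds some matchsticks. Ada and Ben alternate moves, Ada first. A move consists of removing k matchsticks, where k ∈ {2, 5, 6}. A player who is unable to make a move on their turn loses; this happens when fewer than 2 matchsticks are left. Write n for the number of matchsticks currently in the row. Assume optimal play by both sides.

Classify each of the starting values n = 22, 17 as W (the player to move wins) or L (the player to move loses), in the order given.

22: L, 17: W

Use the standard recursion: the mover loses at a terminal position; elsewhere, the mover wins exactly when some move hands the opponent an L position.
n=0: no move → L
n=1: no move → L
n=2: →0(L), so W
n=3: →1(L), so W
n=4: →2(W) only, which is W, so L
n=5: →0(L), so W
n=6: →4(L), so W
n=7: →1(L), so W
n=8: →6(W), 3(W), 2(W) — all W, so L
n=9: →4(L), so W
n=10: →8(L), so W
n=11: →9(W), 6(W), 5(W) — all W, so L
n=12: →10(W), 7(W), 6(W) — all W, so L
n=13: →11(L), so W
n=14: →12(L), so W
n=15: →13(W), 10(W), 9(W) — all W, so L
n=16: →11(L), so W
n=17: →15(L), so W
n=18: →12(L), so W
n=19: →17(W), 14(W), 13(W) — all W, so L
n=20: →15(L), so W
n=21: →19(L), so W
n=22: →20(W), 17(W), 16(W) — all W, so L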